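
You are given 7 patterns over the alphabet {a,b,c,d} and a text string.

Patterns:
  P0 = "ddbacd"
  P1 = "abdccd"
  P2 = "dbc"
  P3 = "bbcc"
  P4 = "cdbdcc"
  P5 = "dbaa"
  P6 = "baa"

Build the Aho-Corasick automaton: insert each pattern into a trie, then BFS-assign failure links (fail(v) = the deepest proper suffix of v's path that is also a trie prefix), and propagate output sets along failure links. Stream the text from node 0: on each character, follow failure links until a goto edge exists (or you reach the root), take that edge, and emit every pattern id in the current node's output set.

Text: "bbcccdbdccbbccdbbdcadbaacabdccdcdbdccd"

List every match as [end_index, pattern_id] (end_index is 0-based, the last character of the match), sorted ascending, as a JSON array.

Construct AC machine:
Trie (insert patterns):
  n0 'ε': a→7 b→15 c→19 d→1
  n1 'd': b→13 d→2
  n2 'dd': b→3
  n3 'ddb': a→4
  n4 'ddba': c→5
  n5 'ddbac': d→6
  n6 'ddbacd': ·  ←P0
  n7 'a': b→8
  n8 'ab': d→9
  n9 'abd': c→10
  n10 'abdc': c→11
  n11 'abdcc': d→12
  n12 'abdccd': ·  ←P1
  n13 'db': a→25 c→14
  n14 'dbc': ·  ←P2
  n15 'b': a→27 b→16
  n16 'bb': c→17
  n17 'bbc': c→18
  n18 'bbcc': ·  ←P3
  n19 'c': d→20
  n20 'cd': b→21
  n21 'cdb': d→22
  n22 'cdbd': c→23
  n23 'cdbdc': c→24
  n24 'cdbdcc': ·  ←P4
  n25 'dba': a→26
  n26 'dbaa': ·  ←P5
  n27 'ba': a→28
  n28 'baa': ·  ←P6

BFS fail/out derivation:
  n1('d'): parent n0 fail=0; on 'd' 0 → fail=0;  out ∅∪∅=∅
  n7('a'): parent n0 fail=0; on 'a' 0 → fail=0;  out ∅∪∅=∅
  n15('b'): parent n0 fail=0; on 'b' 0 → fail=0;  out ∅∪∅=∅
  n19('c'): parent n0 fail=0; on 'c' 0 → fail=0;  out ∅∪∅=∅
  n2('dd'): parent n1 fail=0; on 'd' 0 → fail=1;  out ∅∪∅=∅
  n8('ab'): parent n7 fail=0; on 'b' 0 → fail=15;  out ∅∪∅=∅
  n13('db'): parent n1 fail=0; on 'b' 0 → fail=15;  out ∅∪∅=∅
  n16('bb'): parent n15 fail=0; on 'b' 0 → fail=15;  out ∅∪∅=∅
  n20('cd'): parent n19 fail=0; on 'd' 0 → fail=1;  out ∅∪∅=∅
  n27('ba'): parent n15 fail=0; on 'a' 0 → fail=7;  out ∅∪∅=∅
  n3('ddb'): parent n2 fail=1; on 'b' 1 → fail=13;  out ∅∪∅=∅
  n9('abd'): parent n8 fail=15; on 'd' 15→0 → fail=1;  out ∅∪∅=∅
  n14('dbc'): parent n13 fail=15; on 'c' 15→0 → fail=19;  out {2}∪∅={2}
  n17('bbc'): parent n16 fail=15; on 'c' 15→0 → fail=19;  out ∅∪∅=∅
  n21('cdb'): parent n20 fail=1; on 'b' 1 → fail=13;  out ∅∪∅=∅
  n25('dba'): parent n13 fail=15; on 'a' 15 → fail=27;  out ∅∪∅=∅
  n28('baa'): parent n27 fail=7; on 'a' 7→0 → fail=7;  out {6}∪∅={6}
  n4('ddba'): parent n3 fail=13; on 'a' 13 → fail=25;  out ∅∪∅=∅
  n10('abdc'): parent n9 fail=1; on 'c' 1→0 → fail=19;  out ∅∪∅=∅
  n18('bbcc'): parent n17 fail=19; on 'c' 19→0 → fail=19;  out {3}∪∅={3}
  n22('cdbd'): parent n21 fail=13; on 'd' 13→15→0 → fail=1;  out ∅∪∅=∅
  n26('dbaa'): parent n25 fail=27; on 'a' 27 → fail=28;  out {5}∪{6}={5,6}
  n5('ddbac'): parent n4 fail=25; on 'c' 25→27→7→0 → fail=19;  out ∅∪∅=∅
  n11('abdcc'): parent n10 fail=19; on 'c' 19→0 → fail=19;  out ∅∪∅=∅
  n23('cdbdc'): parent n22 fail=1; on 'c' 1→0 → fail=19;  out ∅∪∅=∅
  n6('ddbacd'): parent n5 fail=19; on 'd' 19 → fail=20;  out {0}∪∅={0}
  n12('abdccd'): parent n11 fail=19; on 'd' 19 → fail=20;  out {1}∪∅={1}
  n24('cdbdcc'): parent n23 fail=19; on 'c' 19→0 → fail=19;  out {4}∪∅={4}

Scan:
[0] read 'b'  n0⇒n15
[1] read 'b'  n15⇒n16
[2] read 'c'  n16⇒n17
[3] read 'c'  n17⇒n18  ** P3@[0:3]
[4] read 'c'  n18⇒n19 (fail-walked)
[5] read 'd'  n19⇒n20
[6] read 'b'  n20⇒n21
[7] read 'd'  n21⇒n22
[8] read 'c'  n22⇒n23
[9] read 'c'  n23⇒n24  ** P4@[4:9]
[10] read 'b'  n24⇒n15 (fail-walked)
[11] read 'b'  n15⇒n16
[12] read 'c'  n16⇒n17
[13] read 'c'  n17⇒n18  ** P3@[10:13]
[14] read 'd'  n18⇒n20 (fail-walked)
[15] read 'b'  n20⇒n21
[16] read 'b'  n21⇒n16 (fail-walked)
[17] read 'd'  n16⇒n1 (fail-walked)
[18] read 'c'  n1⇒n19 (fail-walked)
[19] read 'a'  n19⇒n7 (fail-walked)
[20] read 'd'  n7⇒n1 (fail-walked)
[21] read 'b'  n1⇒n13
[22] read 'a'  n13⇒n25
[23] read 'a'  n25⇒n26  ** P5@[20:23],P6@[21:23]
[24] read 'c'  n26⇒n19 (fail-walked)
[25] read 'a'  n19⇒n7 (fail-walked)
[26] read 'b'  n7⇒n8
[27] read 'd'  n8⇒n9
[28] read 'c'  n9⇒n10
[29] read 'c'  n10⇒n11
[30] read 'd'  n11⇒n12  ** P1@[25:30]
[31] read 'c'  n12⇒n19 (fail-walked)
[32] read 'd'  n19⇒n20
[33] read 'b'  n20⇒n21
[34] read 'd'  n21⇒n22
[35] read 'c'  n22⇒n23
[36] read 'c'  n23⇒n24  ** P4@[31:36]
[37] read 'd'  n24⇒n20 (fail-walked)

Matches: [[3,3],[9,4],[13,3],[23,5],[23,6],[30,1],[36,4]]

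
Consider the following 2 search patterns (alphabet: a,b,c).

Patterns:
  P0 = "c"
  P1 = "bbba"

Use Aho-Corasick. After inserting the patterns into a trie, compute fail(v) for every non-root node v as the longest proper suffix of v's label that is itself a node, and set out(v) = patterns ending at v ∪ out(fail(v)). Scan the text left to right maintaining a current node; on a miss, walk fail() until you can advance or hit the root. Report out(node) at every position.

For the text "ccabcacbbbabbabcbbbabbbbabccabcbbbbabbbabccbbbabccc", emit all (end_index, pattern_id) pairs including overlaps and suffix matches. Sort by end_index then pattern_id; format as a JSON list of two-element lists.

Build:
Trie nodes:
  n0 'ε': b→2 c→1
  n1 'c': ·  [P0 ends]
  n2 'b': b→3
  n3 'bb': b→4
  n4 'bbb': a→5
  n5 'bbba': ·  [P1 ends]

Failure links (BFS by depth):
  n1('c'): parent n0 fail=0; on 'c' 0 → fail=0;  out {0}∪∅={0}
  n2('b'): parent n0 fail=0; on 'b' 0 → fail=0;  out ∅∪∅=∅
  n3('bb'): parent n2 fail=0; on 'b' 0 → fail=2;  out ∅∪∅=∅
  n4('bbb'): parent n3 fail=2; on 'b' 2 → fail=3;  out ∅∪∅=∅
  n5('bbba'): parent n4 fail=3; on 'a' 3→2→0 → fail=0;  out {1}∪∅={1}

Run:
i=0 'c': node 0→1  emit P0@[0:0]
i=1 'c': node 1→1 (via fail)  emit P0@[1:1]
i=2 'a': node 1→0 (via fail)
i=3 'b': node 0→2
i=4 'c': node 2→1 (via fail)  emit P0@[4:4]
i=5 'a': node 1→0 (via fail)
i=6 'c': node 0→1  emit P0@[6:6]
i=7 'b': node 1→2 (via fail)
i=8 'b': node 2→3
i=9 'b': node 3→4
i=10 'a': node 4→5  emit P1@[7:10]
i=11 'b': node 5→2 (via fail)
i=12 'b': node 2→3
i=13 'a': node 3→0 (via fail)
i=14 'b': node 0→2
i=15 'c': node 2→1 (via fail)  emit P0@[15:15]
i=16 'b': node 1→2 (via fail)
i=17 'b': node 2→3
i=18 'b': node 3→4
i=19 'a': node 4→5  emit P1@[16:19]
i=20 'b': node 5→2 (via fail)
i=21 'b': node 2→3
i=22 'b': node 3→4
i=23 'b': node 4→4 (via fail)
i=24 'a': node 4→5  emit P1@[21:24]
i=25 'b': node 5→2 (via fail)
i=26 'c': node 2→1 (via fail)  emit P0@[26:26]
i=27 'c': node 1→1 (via fail)  emit P0@[27:27]
i=28 'a': node 1→0 (via fail)
i=29 'b': node 0→2
i=30 'c': node 2→1 (via fail)  emit P0@[30:30]
i=31 'b': node 1→2 (via fail)
i=32 'b': node 2→3
i=33 'b': node 3→4
i=34 'b': node 4→4 (via fail)
i=35 'a': node 4→5  emit P1@[32:35]
i=36 'b': node 5→2 (via fail)
i=37 'b': node 2→3
i=38 'b': node 3→4
i=39 'a': node 4→5  emit P1@[36:39]
i=40 'b': node 5→2 (via fail)
i=41 'c': node 2→1 (via fail)  emit P0@[41:41]
i=42 'c': node 1→1 (via fail)  emit P0@[42:42]
i=43 'b': node 1→2 (via fail)
i=44 'b': node 2→3
i=45 'b': node 3→4
i=46 'a': node 4→5  emit P1@[43:46]
i=47 'b': node 5→2 (via fail)
i=48 'c': node 2→1 (via fail)  emit P0@[48:48]
i=49 'c': node 1→1 (via fail)  emit P0@[49:49]
i=50 'c': node 1→1 (via fail)  emit P0@[50:50]

All matches (sorted): [[0,0],[1,0],[4,0],[6,0],[10,1],[15,0],[19,1],[24,1],[26,0],[27,0],[30,0],[35,1],[39,1],[41,0],[42,0],[46,1],[48,0],[49,0],[50,0]]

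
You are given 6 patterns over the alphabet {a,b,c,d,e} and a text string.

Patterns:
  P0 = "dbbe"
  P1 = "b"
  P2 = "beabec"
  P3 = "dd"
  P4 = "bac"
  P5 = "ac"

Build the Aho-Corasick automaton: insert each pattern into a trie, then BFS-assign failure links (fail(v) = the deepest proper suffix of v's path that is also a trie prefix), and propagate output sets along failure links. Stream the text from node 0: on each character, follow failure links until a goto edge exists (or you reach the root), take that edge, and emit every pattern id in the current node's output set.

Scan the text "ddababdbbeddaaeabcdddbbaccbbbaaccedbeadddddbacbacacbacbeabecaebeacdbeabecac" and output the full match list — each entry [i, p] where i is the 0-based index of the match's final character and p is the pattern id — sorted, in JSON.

Build:
Trie (insert patterns):
  n0 'ε': a→14 b→5 d→1
  n1 'd': b→2 d→11
  n2 'db': b→3
  n3 'dbb': e→4
  n4 'dbbe': ·  [P0 ends]
  n5 'b': a→12 e→6  [P1 ends]
  n6 'be': a→7
  n7 'bea': b→8
  n8 'beab': e→9
  n9 'beabe': c→10
  n10 'beabec': ·  [P2 ends]
  n11 'dd': ·  [P3 ends]
  n12 'ba': c→13
  n13 'bac': ·  [P4 ends]
  n14 'a': c→15
  n15 'ac': ·  [P5 ends]

Failure links (BFS by depth):
  fail(1) 'd': from fail(0)=0 chase 'd': 0 ⇒ 0;  out=∅∪out(0)=∅
  fail(5) 'b': from fail(0)=0 chase 'b': 0 ⇒ 0;  out={1}∪out(0)={1}
  fail(14) 'a': from fail(0)=0 chase 'a': 0 ⇒ 0;  out=∅∪out(0)=∅
  fail(2) 'db': from fail(1)=0 chase 'b': 0 ⇒ 5;  out=∅∪out(5)={1}
  fail(6) 'be': from fail(5)=0 chase 'e': 0 ⇒ 0;  out=∅∪out(0)=∅
  fail(11) 'dd': from fail(1)=0 chase 'd': 0 ⇒ 1;  out={3}∪out(1)={3}
  fail(12) 'ba': from fail(5)=0 chase 'a': 0 ⇒ 14;  out=∅∪out(14)=∅
  fail(15) 'ac': from fail(14)=0 chase 'c': 0 ⇒ 0;  out={5}∪out(0)={5}
  fail(3) 'dbb': from fail(2)=5 chase 'b': 5→0 ⇒ 5;  out=∅∪out(5)={1}
  fail(7) 'bea': from fail(6)=0 chase 'a': 0 ⇒ 14;  out=∅∪out(14)=∅
  fail(13) 'bac': from fail(12)=14 chase 'c': 14 ⇒ 15;  out={4}∪out(15)={4,5}
  fail(4) 'dbbe': from fail(3)=5 chase 'e': 5 ⇒ 6;  out={0}∪out(6)={0}
  fail(8) 'beab': from fail(7)=14 chase 'b': 14→0 ⇒ 5;  out=∅∪out(5)={1}
  fail(9) 'beabe': from fail(8)=5 chase 'e': 5 ⇒ 6;  out=∅∪out(6)=∅
  fail(10) 'beabec': from fail(9)=6 chase 'c': 6→0 ⇒ 0;  out={2}∪out(0)={2}

Scan:
i=0 'd': node 0→1
i=1 'd': node 1→11  emit P3@[0:1]
i=2 'a': node 11→14 (via fail)
i=3 'b': node 14→5 (via fail)  emit P1@[3:3]
i=4 'a': node 5→12
i=5 'b': node 12→5 (via fail)  emit P1@[5:5]
i=6 'd': node 5→1 (via fail)
i=7 'b': node 1→2  emit P1@[7:7]
i=8 'b': node 2→3  emit P1@[8:8]
i=9 'e': node 3→4  emit P0@[6:9]
i=10 'd': node 4→1 (via fail)
i=11 'd': node 1→11  emit P3@[10:11]
i=12 'a': node 11→14 (via fail)
i=13 'a': node 14→14 (via fail)
i=14 'e': node 14→0 (via fail)
i=15 'a': node 0→14
i=16 'b': node 14→5 (via fail)  emit P1@[16:16]
i=17 'c': node 5→0 (via fail)
i=18 'd': node 0→1
i=19 'd': node 1→11  emit P3@[18:19]
i=20 'd': node 11→11 (via fail)  emit P3@[19:20]
i=21 'b': node 11→2 (via fail)  emit P1@[21:21]
i=22 'b': node 2→3  emit P1@[22:22]
i=23 'a': node 3→12 (via fail)
i=24 'c': node 12→13  emit P4@[22:24],P5@[23:24]
i=25 'c': node 13→0 (via fail)
i=26 'b': node 0→5  emit P1@[26:26]
i=27 'b': node 5→5 (via fail)  emit P1@[27:27]
i=28 'b': node 5→5 (via fail)  emit P1@[28:28]
i=29 'a': node 5→12
i=30 'a': node 12→14 (via fail)
i=31 'c': node 14→15  emit P5@[30:31]
i=32 'c': node 15→0 (via fail)
i=33 'e': node 0→0
i=34 'd': node 0→1
i=35 'b': node 1→2  emit P1@[35:35]
i=36 'e': node 2→6 (via fail)
i=37 'a': node 6→7
i=38 'd': node 7→1 (via fail)
i=39 'd': node 1→11  emit P3@[38:39]
i=40 'd': node 11→11 (via fail)  emit P3@[39:40]
i=41 'd': node 11→11 (via fail)  emit P3@[40:41]
i=42 'd': node 11→11 (via fail)  emit P3@[41:42]
i=43 'b': node 11→2 (via fail)  emit P1@[43:43]
i=44 'a': node 2→12 (via fail)
i=45 'c': node 12→13  emit P4@[43:45],P5@[44:45]
i=46 'b': node 13→5 (via fail)  emit P1@[46:46]
i=47 'a': node 5→12
i=48 'c': node 12→13  emit P4@[46:48],P5@[47:48]
i=49 'a': node 13→14 (via fail)
i=50 'c': node 14→15  emit P5@[49:50]
i=51 'b': node 15→5 (via fail)  emit P1@[51:51]
i=52 'a': node 5→12
i=53 'c': node 12→13  emit P4@[51:53],P5@[52:53]
i=54 'b': node 13→5 (via fail)  emit P1@[54:54]
i=55 'e': node 5→6
i=56 'a': node 6→7
i=57 'b': node 7→8  emit P1@[57:57]
i=58 'e': node 8→9
i=59 'c': node 9→10  emit P2@[54:59]
i=60 'a': node 10→14 (via fail)
i=61 'e': node 14→0 (via fail)
i=62 'b': node 0→5  emit P1@[62:62]
i=63 'e': node 5→6
i=64 'a': node 6→7
i=65 'c': node 7→15 (via fail)  emit P5@[64:65]
i=66 'd': node 15→1 (via fail)
i=67 'b': node 1→2  emit P1@[67:67]
i=68 'e': node 2→6 (via fail)
i=69 'a': node 6→7
i=70 'b': node 7→8  emit P1@[70:70]
i=71 'e': node 8→9
i=72 'c': node 9→10  emit P2@[67:72]
i=73 'a': node 10→14 (via fail)
i=74 'c': node 14→15  emit P5@[73:74]

Matches: [[1,3],[3,1],[5,1],[7,1],[8,1],[9,0],[11,3],[16,1],[19,3],[20,3],[21,1],[22,1],[24,4],[24,5],[26,1],[27,1],[28,1],[31,5],[35,1],[39,3],[40,3],[41,3],[42,3],[43,1],[45,4],[45,5],[46,1],[48,4],[48,5],[50,5],[51,1],[53,4],[53,5],[54,1],[57,1],[59,2],[62,1],[65,5],[67,1],[70,1],[72,2],[74,5]]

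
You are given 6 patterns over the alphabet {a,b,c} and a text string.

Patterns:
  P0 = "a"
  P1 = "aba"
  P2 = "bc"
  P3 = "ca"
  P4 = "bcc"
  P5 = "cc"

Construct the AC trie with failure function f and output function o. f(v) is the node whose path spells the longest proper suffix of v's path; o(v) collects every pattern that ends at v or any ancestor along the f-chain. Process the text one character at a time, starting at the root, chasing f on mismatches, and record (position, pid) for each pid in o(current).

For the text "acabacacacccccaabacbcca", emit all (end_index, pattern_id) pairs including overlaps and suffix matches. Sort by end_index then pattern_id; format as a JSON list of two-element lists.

Construct AC machine:
Trie nodes:
  0='ε' goto a→1 b→4 c→6
  1='a' goto b→2  [P0 ends]
  2='ab' goto a→3
  3='aba' goto ·  [P1 ends]
  4='b' goto c→5
  5='bc' goto c→8  [P2 ends]
  6='c' goto a→7 c→9
  7='ca' goto ·  [P3 ends]
  8='bcc' goto ·  [P4 ends]
  9='cc' goto ·  [P5 ends]

BFS fail/out derivation:
  n1('a'): parent n0 fail=0; on 'a' 0 → fail=0;  out {0}∪∅={0}
  n4('b'): parent n0 fail=0; on 'b' 0 → fail=0;  out ∅∪∅=∅
  n6('c'): parent n0 fail=0; on 'c' 0 → fail=0;  out ∅∪∅=∅
  n2('ab'): parent n1 fail=0; on 'b' 0 → fail=4;  out ∅∪∅=∅
  n5('bc'): parent n4 fail=0; on 'c' 0 → fail=6;  out {2}∪∅={2}
  n7('ca'): parent n6 fail=0; on 'a' 0 → fail=1;  out {3}∪{0}={0,3}
  n9('cc'): parent n6 fail=0; on 'c' 0 → fail=6;  out {5}∪∅={5}
  n3('aba'): parent n2 fail=4; on 'a' 4→0 → fail=1;  out {1}∪{0}={0,1}
  n8('bcc'): parent n5 fail=6; on 'c' 6 → fail=9;  out {4}∪{5}={4,5}

Run:
i=0 'a': node 0→1  → match P0@[0:0]
i=1 'c': node 1→6 (via fail)
i=2 'a': node 6→7  → match P0@[2:2],P3@[1:2]
i=3 'b': node 7→2 (via fail)
i=4 'a': node 2→3  → match P0@[4:4],P1@[2:4]
i=5 'c': node 3→6 (via fail)
i=6 'a': node 6→7  → match P0@[6:6],P3@[5:6]
i=7 'c': node 7→6 (via fail)
i=8 'a': node 6→7  → match P0@[8:8],P3@[7:8]
i=9 'c': node 7→6 (via fail)
i=10 'c': node 6→9  → match P5@[9:10]
i=11 'c': node 9→9 (via fail)  → match P5@[10:11]
i=12 'c': node 9→9 (via fail)  → match P5@[11:12]
i=13 'c': node 9→9 (via fail)  → match P5@[12:13]
i=14 'a': node 9→7 (via fail)  → match P0@[14:14],P3@[13:14]
i=15 'a': node 7→1 (via fail)  → match P0@[15:15]
i=16 'b': node 1→2
i=17 'a': node 2→3  → match P0@[17:17],P1@[15:17]
i=18 'c': node 3→6 (via fail)
i=19 'b': node 6→4 (via fail)
i=20 'c': node 4→5  → match P2@[19:20]
i=21 'c': node 5→8  → match P4@[19:21],P5@[20:21]
i=22 'a': node 8→7 (via fail)  → match P0@[22:22],P3@[21:22]

All matches (sorted): [[0,0],[2,0],[2,3],[4,0],[4,1],[6,0],[6,3],[8,0],[8,3],[10,5],[11,5],[12,5],[13,5],[14,0],[14,3],[15,0],[17,0],[17,1],[20,2],[21,4],[21,5],[22,0],[22,3]]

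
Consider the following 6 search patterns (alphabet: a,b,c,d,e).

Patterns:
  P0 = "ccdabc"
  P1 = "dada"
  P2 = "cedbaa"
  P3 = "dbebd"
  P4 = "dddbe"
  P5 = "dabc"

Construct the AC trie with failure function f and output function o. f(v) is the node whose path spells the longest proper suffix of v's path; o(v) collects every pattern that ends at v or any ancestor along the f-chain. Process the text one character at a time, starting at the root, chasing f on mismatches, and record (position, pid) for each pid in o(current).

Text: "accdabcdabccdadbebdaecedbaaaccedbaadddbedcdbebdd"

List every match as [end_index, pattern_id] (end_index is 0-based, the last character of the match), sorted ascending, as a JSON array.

Construct AC machine:
Trie (insert patterns):
  n0 'ε': c→1 d→7
  n1 'c': c→2 e→11
  n2 'cc': d→3
  n3 'ccd': a→4
  n4 'ccda': b→5
  n5 'ccdab': c→6
  n6 'ccdabc': ·  [P0 ends]
  n7 'd': a→8 b→16 d→20
  n8 'da': b→24 d→9
  n9 'dad': a→10
  n10 'dada': ·  [P1 ends]
  n11 'ce': d→12
  n12 'ced': b→13
  n13 'cedb': a→14
  n14 'cedba': a→15
  n15 'cedbaa': ·  [P2 ends]
  n16 'db': e→17
  n17 'dbe': b→18
  n18 'dbeb': d→19
  n19 'dbebd': ·  [P3 ends]
  n20 'dd': d→21
  n21 'ddd': b→22
  n22 'dddb': e→23
  n23 'dddbe': ·  [P4 ends]
  n24 'dab': c→25
  n25 'dabc': ·  [P5 ends]

BFS fail/out derivation:
  n1('c'): parent n0 fail=0; on 'c' 0 → fail=0;  out ∅∪∅=∅
  n7('d'): parent n0 fail=0; on 'd' 0 → fail=0;  out ∅∪∅=∅
  n2('cc'): parent n1 fail=0; on 'c' 0 → fail=1;  out ∅∪∅=∅
  n8('da'): parent n7 fail=0; on 'a' 0 → fail=0;  out ∅∪∅=∅
  n11('ce'): parent n1 fail=0; on 'e' 0 → fail=0;  out ∅∪∅=∅
  n16('db'): parent n7 fail=0; on 'b' 0 → fail=0;  out ∅∪∅=∅
  n20('dd'): parent n7 fail=0; on 'd' 0 → fail=7;  out ∅∪∅=∅
  n3('ccd'): parent n2 fail=1; on 'd' 1→0 → fail=7;  out ∅∪∅=∅
  n9('dad'): parent n8 fail=0; on 'd' 0 → fail=7;  out ∅∪∅=∅
  n12('ced'): parent n11 fail=0; on 'd' 0 → fail=7;  out ∅∪∅=∅
  n17('dbe'): parent n16 fail=0; on 'e' 0 → fail=0;  out ∅∪∅=∅
  n21('ddd'): parent n20 fail=7; on 'd' 7 → fail=20;  out ∅∪∅=∅
  n24('dab'): parent n8 fail=0; on 'b' 0 → fail=0;  out ∅∪∅=∅
  n4('ccda'): parent n3 fail=7; on 'a' 7 → fail=8;  out ∅∪∅=∅
  n10('dada'): parent n9 fail=7; on 'a' 7 → fail=8;  out {1}∪∅={1}
  n13('cedb'): parent n12 fail=7; on 'b' 7 → fail=16;  out ∅∪∅=∅
  n18('dbeb'): parent n17 fail=0; on 'b' 0 → fail=0;  out ∅∪∅=∅
  n22('dddb'): parent n21 fail=20; on 'b' 20→7 → fail=16;  out ∅∪∅=∅
  n25('dabc'): parent n24 fail=0; on 'c' 0 → fail=1;  out {5}∪∅={5}
  n5('ccdab'): parent n4 fail=8; on 'b' 8 → fail=24;  out ∅∪∅=∅
  n14('cedba'): parent n13 fail=16; on 'a' 16→0 → fail=0;  out ∅∪∅=∅
  n19('dbebd'): parent n18 fail=0; on 'd' 0 → fail=7;  out {3}∪∅={3}
  n23('dddbe'): parent n22 fail=16; on 'e' 16 → fail=17;  out {4}∪∅={4}
  n6('ccdabc'): parent n5 fail=24; on 'c' 24 → fail=25;  out {0}∪{5}={0,5}
  n15('cedbaa'): parent n14 fail=0; on 'a' 0 → fail=0;  out {2}∪∅={2}

Text stream:
[0] read 'a'  n0⇒n0
[1] read 'c'  n0⇒n1
[2] read 'c'  n1⇒n2
[3] read 'd'  n2⇒n3
[4] read 'a'  n3⇒n4
[5] read 'b'  n4⇒n5
[6] read 'c'  n5⇒n6  → match P0@[1:6],P5@[3:6]
[7] read 'd'  n6⇒n7 (via fail)
[8] read 'a'  n7⇒n8
[9] read 'b'  n8⇒n24
[10] read 'c'  n24⇒n25  → match P5@[7:10]
[11] read 'c'  n25⇒n2 (via fail)
[12] read 'd'  n2⇒n3
[13] read 'a'  n3⇒n4
[14] read 'd'  n4⇒n9 (via fail)
[15] read 'b'  n9⇒n16 (via fail)
[16] read 'e'  n16⇒n17
[17] read 'b'  n17⇒n18
[18] read 'd'  n18⇒n19  → match P3@[14:18]
[19] read 'a'  n19⇒n8 (via fail)
[20] read 'e'  n8⇒n0 (via fail)
[21] read 'c'  n0⇒n1
[22] read 'e'  n1⇒n11
[23] read 'd'  n11⇒n12
[24] read 'b'  n12⇒n13
[25] read 'a'  n13⇒n14
[26] read 'a'  n14⇒n15  → match P2@[21:26]
[27] read 'a'  n15⇒n0 (via fail)
[28] read 'c'  n0⇒n1
[29] read 'c'  n1⇒n2
[30] read 'e'  n2⇒n11 (via fail)
[31] read 'd'  n11⇒n12
[32] read 'b'  n12⇒n13
[33] read 'a'  n13⇒n14
[34] read 'a'  n14⇒n15  → match P2@[29:34]
[35] read 'd'  n15⇒n7 (via fail)
[36] read 'd'  n7⇒n20
[37] read 'd'  n20⇒n21
[38] read 'b'  n21⇒n22
[39] read 'e'  n22⇒n23  → match P4@[35:39]
[40] read 'd'  n23⇒n7 (via fail)
[41] read 'c'  n7⇒n1 (via fail)
[42] read 'd'  n1⇒n7 (via fail)
[43] read 'b'  n7⇒n16
[44] read 'e'  n16⇒n17
[45] read 'b'  n17⇒n18
[46] read 'd'  n18⇒n19  → match P3@[42:46]
[47] read 'd'  n19⇒n20 (via fail)

Result: [[6,0],[6,5],[10,5],[18,3],[26,2],[34,2],[39,4],[46,3]]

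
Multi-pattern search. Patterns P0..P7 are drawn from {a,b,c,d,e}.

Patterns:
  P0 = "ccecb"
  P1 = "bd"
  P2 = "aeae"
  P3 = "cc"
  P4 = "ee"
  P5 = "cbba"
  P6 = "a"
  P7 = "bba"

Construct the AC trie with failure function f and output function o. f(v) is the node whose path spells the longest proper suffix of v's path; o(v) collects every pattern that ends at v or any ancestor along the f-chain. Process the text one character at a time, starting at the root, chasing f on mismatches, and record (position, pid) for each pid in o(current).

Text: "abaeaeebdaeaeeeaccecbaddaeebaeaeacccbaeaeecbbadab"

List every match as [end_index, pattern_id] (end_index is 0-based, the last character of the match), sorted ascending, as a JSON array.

Build:
Trie (insert patterns):
  n0 'ε': a→8 b→6 c→1 e→12
  n1 'c': b→14 c→2
  n2 'cc': e→3  [P3 ends]
  n3 'cce': c→4
  n4 'ccec': b→5
  n5 'ccecb': ·  [P0 ends]
  n6 'b': b→17 d→7
  n7 'bd': ·  [P1 ends]
  n8 'a': e→9  [P6 ends]
  n9 'ae': a→10
  n10 'aea': e→11
  n11 'aeae': ·  [P2 ends]
  n12 'e': e→13
  n13 'ee': ·  [P4 ends]
  n14 'cb': b→15
  n15 'cbb': a→16
  n16 'cbba': ·  [P5 ends]
  n17 'bb': a→18
  n18 'bba': ·  [P7 ends]

BFS fail/out derivation:
  fail(1) 'c': from fail(0)=0 chase 'c': 0 ⇒ 0;  out=∅∪out(0)=∅
  fail(6) 'b': from fail(0)=0 chase 'b': 0 ⇒ 0;  out=∅∪out(0)=∅
  fail(8) 'a': from fail(0)=0 chase 'a': 0 ⇒ 0;  out={6}∪out(0)={6}
  fail(12) 'e': from fail(0)=0 chase 'e': 0 ⇒ 0;  out=∅∪out(0)=∅
  fail(2) 'cc': from fail(1)=0 chase 'c': 0 ⇒ 1;  out={3}∪out(1)={3}
  fail(7) 'bd': from fail(6)=0 chase 'd': 0 ⇒ 0;  out={1}∪out(0)={1}
  fail(9) 'ae': from fail(8)=0 chase 'e': 0 ⇒ 12;  out=∅∪out(12)=∅
  fail(13) 'ee': from fail(12)=0 chase 'e': 0 ⇒ 12;  out={4}∪out(12)={4}
  fail(14) 'cb': from fail(1)=0 chase 'b': 0 ⇒ 6;  out=∅∪out(6)=∅
  fail(17) 'bb': from fail(6)=0 chase 'b': 0 ⇒ 6;  out=∅∪out(6)=∅
  fail(3) 'cce': from fail(2)=1 chase 'e': 1→0 ⇒ 12;  out=∅∪out(12)=∅
  fail(10) 'aea': from fail(9)=12 chase 'a': 12→0 ⇒ 8;  out=∅∪out(8)={6}
  fail(15) 'cbb': from fail(14)=6 chase 'b': 6 ⇒ 17;  out=∅∪out(17)=∅
  fail(18) 'bba': from fail(17)=6 chase 'a': 6→0 ⇒ 8;  out={7}∪out(8)={6,7}
  fail(4) 'ccec': from fail(3)=12 chase 'c': 12→0 ⇒ 1;  out=∅∪out(1)=∅
  fail(11) 'aeae': from fail(10)=8 chase 'e': 8 ⇒ 9;  out={2}∪out(9)={2}
  fail(16) 'cbba': from fail(15)=17 chase 'a': 17 ⇒ 18;  out={5}∪out(18)={5,6,7}
  fail(5) 'ccecb': from fail(4)=1 chase 'b': 1 ⇒ 14;  out={0}∪out(14)={0}

Text stream:
i=0 'a': node 0→8  → match P6@[0:0]
i=1 'b': node 8→6 (via fail)
i=2 'a': node 6→8 (via fail)  → match P6@[2:2]
i=3 'e': node 8→9
i=4 'a': node 9→10  → match P6@[4:4]
i=5 'e': node 10→11  → match P2@[2:5]
i=6 'e': node 11→13 (via fail)  → match P4@[5:6]
i=7 'b': node 13→6 (via fail)
i=8 'd': node 6→7  → match P1@[7:8]
i=9 'a': node 7→8 (via fail)  → match P6@[9:9]
i=10 'e': node 8→9
i=11 'a': node 9→10  → match P6@[11:11]
i=12 'e': node 10→11  → match P2@[9:12]
i=13 'e': node 11→13 (via fail)  → match P4@[12:13]
i=14 'e': node 13→13 (via fail)  → match P4@[13:14]
i=15 'a': node 13→8 (via fail)  → match P6@[15:15]
i=16 'c': node 8→1 (via fail)
i=17 'c': node 1→2  → match P3@[16:17]
i=18 'e': node 2→3
i=19 'c': node 3→4
i=20 'b': node 4→5  → match P0@[16:20]
i=21 'a': node 5→8 (via fail)  → match P6@[21:21]
i=22 'd': node 8→0 (via fail)
i=23 'd': node 0→0
i=24 'a': node 0→8  → match P6@[24:24]
i=25 'e': node 8→9
i=26 'e': node 9→13 (via fail)  → match P4@[25:26]
i=27 'b': node 13→6 (via fail)
i=28 'a': node 6→8 (via fail)  → match P6@[28:28]
i=29 'e': node 8→9
i=30 'a': node 9→10  → match P6@[30:30]
i=31 'e': node 10→11  → match P2@[28:31]
i=32 'a': node 11→10 (via fail)  → match P6@[32:32]
i=33 'c': node 10→1 (via fail)
i=34 'c': node 1→2  → match P3@[33:34]
i=35 'c': node 2→2 (via fail)  → match P3@[34:35]
i=36 'b': node 2→14 (via fail)
i=37 'a': node 14→8 (via fail)  → match P6@[37:37]
i=38 'e': node 8→9
i=39 'a': node 9→10  → match P6@[39:39]
i=40 'e': node 10→11  → match P2@[37:40]
i=41 'e': node 11→13 (via fail)  → match P4@[40:41]
i=42 'c': node 13→1 (via fail)
i=43 'b': node 1→14
i=44 'b': node 14→15
i=45 'a': node 15→16  → match P5@[42:45],P6@[45:45],P7@[43:45]
i=46 'd': node 16→0 (via fail)
i=47 'a': node 0→8  → match P6@[47:47]
i=48 'b': node 8→6 (via fail)

Result: [[0,6],[2,6],[4,6],[5,2],[6,4],[8,1],[9,6],[11,6],[12,2],[13,4],[14,4],[15,6],[17,3],[20,0],[21,6],[24,6],[26,4],[28,6],[30,6],[31,2],[32,6],[34,3],[35,3],[37,6],[39,6],[40,2],[41,4],[45,5],[45,6],[45,7],[47,6]]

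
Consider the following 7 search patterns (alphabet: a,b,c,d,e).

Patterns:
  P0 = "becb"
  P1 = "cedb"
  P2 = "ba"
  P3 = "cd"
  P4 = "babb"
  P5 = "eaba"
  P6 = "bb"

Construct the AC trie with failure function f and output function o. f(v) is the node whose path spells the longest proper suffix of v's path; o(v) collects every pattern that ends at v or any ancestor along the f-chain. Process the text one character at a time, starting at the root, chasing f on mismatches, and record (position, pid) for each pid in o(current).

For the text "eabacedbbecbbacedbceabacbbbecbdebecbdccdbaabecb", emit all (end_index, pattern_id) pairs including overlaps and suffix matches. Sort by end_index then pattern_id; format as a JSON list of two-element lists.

Construct AC machine:
Trie (insert patterns):
  n0 'ε': b→1 c→5 e→13
  n1 'b': a→9 b→17 e→2
  n2 'be': c→3
  n3 'bec': b→4
  n4 'becb': ·  [P0 ends]
  n5 'c': d→10 e→6
  n6 'ce': d→7
  n7 'ced': b→8
  n8 'cedb': ·  [P1 ends]
  n9 'ba': b→11  [P2 ends]
  n10 'cd': ·  [P3 ends]
  n11 'bab': b→12
  n12 'babb': ·  [P4 ends]
  n13 'e': a→14
  n14 'ea': b→15
  n15 'eab': a→16
  n16 'eaba': ·  [P5 ends]
  n17 'bb': ·  [P6 ends]

BFS fail/out derivation:
  fail(1) 'b': from fail(0)=0 chase 'b': 0 ⇒ 0;  out=∅∪out(0)=∅
  fail(5) 'c': from fail(0)=0 chase 'c': 0 ⇒ 0;  out=∅∪out(0)=∅
  fail(13) 'e': from fail(0)=0 chase 'e': 0 ⇒ 0;  out=∅∪out(0)=∅
  fail(2) 'be': from fail(1)=0 chase 'e': 0 ⇒ 13;  out=∅∪out(13)=∅
  fail(6) 'ce': from fail(5)=0 chase 'e': 0 ⇒ 13;  out=∅∪out(13)=∅
  fail(9) 'ba': from fail(1)=0 chase 'a': 0 ⇒ 0;  out={2}∪out(0)={2}
  fail(10) 'cd': from fail(5)=0 chase 'd': 0 ⇒ 0;  out={3}∪out(0)={3}
  fail(14) 'ea': from fail(13)=0 chase 'a': 0 ⇒ 0;  out=∅∪out(0)=∅
  fail(17) 'bb': from fail(1)=0 chase 'b': 0 ⇒ 1;  out={6}∪out(1)={6}
  fail(3) 'bec': from fail(2)=13 chase 'c': 13→0 ⇒ 5;  out=∅∪out(5)=∅
  fail(7) 'ced': from fail(6)=13 chase 'd': 13→0 ⇒ 0;  out=∅∪out(0)=∅
  fail(11) 'bab': from fail(9)=0 chase 'b': 0 ⇒ 1;  out=∅∪out(1)=∅
  fail(15) 'eab': from fail(14)=0 chase 'b': 0 ⇒ 1;  out=∅∪out(1)=∅
  fail(4) 'becb': from fail(3)=5 chase 'b': 5→0 ⇒ 1;  out={0}∪out(1)={0}
  fail(8) 'cedb': from fail(7)=0 chase 'b': 0 ⇒ 1;  out={1}∪out(1)={1}
  fail(12) 'babb': from fail(11)=1 chase 'b': 1 ⇒ 17;  out={4}∪out(17)={4,6}
  fail(16) 'eaba': from fail(15)=1 chase 'a': 1 ⇒ 9;  out={5}∪out(9)={2,5}

Text stream:
[0] read 'e'  n0⇒n13
[1] read 'a'  n13⇒n14
[2] read 'b'  n14⇒n15
[3] read 'a'  n15⇒n16  emit P2@[2:3],P5@[0:3]
[4] read 'c'  n16⇒n5 ·f
[5] read 'e'  n5⇒n6
[6] read 'd'  n6⇒n7
[7] read 'b'  n7⇒n8  emit P1@[4:7]
[8] read 'b'  n8⇒n17 ·f  emit P6@[7:8]
[9] read 'e'  n17⇒n2 ·f
[10] read 'c'  n2⇒n3
[11] read 'b'  n3⇒n4  emit P0@[8:11]
[12] read 'b'  n4⇒n17 ·f  emit P6@[11:12]
[13] read 'a'  n17⇒n9 ·f  emit P2@[12:13]
[14] read 'c'  n9⇒n5 ·f
[15] read 'e'  n5⇒n6
[16] read 'd'  n6⇒n7
[17] read 'b'  n7⇒n8  emit P1@[14:17]
[18] read 'c'  n8⇒n5 ·f
[19] read 'e'  n5⇒n6
[20] read 'a'  n6⇒n14 ·f
[21] read 'b'  n14⇒n15
[22] read 'a'  n15⇒n16  emit P2@[21:22],P5@[19:22]
[23] read 'c'  n16⇒n5 ·f
[24] read 'b'  n5⇒n1 ·f
[25] read 'b'  n1⇒n17  emit P6@[24:25]
[26] read 'b'  n17⇒n17 ·f  emit P6@[25:26]
[27] read 'e'  n17⇒n2 ·f
[28] read 'c'  n2⇒n3
[29] read 'b'  n3⇒n4  emit P0@[26:29]
[30] read 'd'  n4⇒n0 ·f
[31] read 'e'  n0⇒n13
[32] read 'b'  n13⇒n1 ·f
[33] read 'e'  n1⇒n2
[34] read 'c'  n2⇒n3
[35] read 'b'  n3⇒n4  emit P0@[32:35]
[36] read 'd'  n4⇒n0 ·f
[37] read 'c'  n0⇒n5
[38] read 'c'  n5⇒n5 ·f
[39] read 'd'  n5⇒n10  emit P3@[38:39]
[40] read 'b'  n10⇒n1 ·f
[41] read 'a'  n1⇒n9  emit P2@[40:41]
[42] read 'a'  n9⇒n0 ·f
[43] read 'b'  n0⇒n1
[44] read 'e'  n1⇒n2
[45] read 'c'  n2⇒n3
[46] read 'b'  n3⇒n4  emit P0@[43:46]

Matches: [[3,2],[3,5],[7,1],[8,6],[11,0],[12,6],[13,2],[17,1],[22,2],[22,5],[25,6],[26,6],[29,0],[35,0],[39,3],[41,2],[46,0]]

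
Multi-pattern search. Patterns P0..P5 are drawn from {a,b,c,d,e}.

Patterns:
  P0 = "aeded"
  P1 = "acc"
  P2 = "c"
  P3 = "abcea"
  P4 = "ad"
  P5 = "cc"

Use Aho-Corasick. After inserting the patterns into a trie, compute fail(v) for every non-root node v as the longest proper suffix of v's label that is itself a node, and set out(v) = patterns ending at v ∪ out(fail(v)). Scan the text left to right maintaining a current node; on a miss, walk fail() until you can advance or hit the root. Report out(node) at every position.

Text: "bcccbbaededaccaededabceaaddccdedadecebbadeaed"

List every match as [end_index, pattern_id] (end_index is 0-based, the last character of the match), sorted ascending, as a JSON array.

Build automaton:
Trie (insert patterns):
  0='ε' goto a→1 c→8
  1='a' goto b→9 c→6 d→13 e→2
  2='ae' goto d→3
  3='aed' goto e→4
  4='aede' goto d→5
  5='aeded' goto ·  ←P0
  6='ac' goto c→7
  7='acc' goto ·  ←P1
  8='c' goto c→14  ←P2
  9='ab' goto c→10
  10='abc' goto e→11
  11='abce' goto a→12
  12='abcea' goto ·  ←P3
  13='ad' goto ·  ←P4
  14='cc' goto ·  ←P5

BFS fail/out derivation:
  n1('a'): parent n0 fail=0; on 'a' 0 → fail=0;  out ∅∪∅=∅
  n8('c'): parent n0 fail=0; on 'c' 0 → fail=0;  out {2}∪∅={2}
  n2('ae'): parent n1 fail=0; on 'e' 0 → fail=0;  out ∅∪∅=∅
  n6('ac'): parent n1 fail=0; on 'c' 0 → fail=8;  out ∅∪{2}={2}
  n9('ab'): parent n1 fail=0; on 'b' 0 → fail=0;  out ∅∪∅=∅
  n13('ad'): parent n1 fail=0; on 'd' 0 → fail=0;  out {4}∪∅={4}
  n14('cc'): parent n8 fail=0; on 'c' 0 → fail=8;  out {5}∪{2}={2,5}
  n3('aed'): parent n2 fail=0; on 'd' 0 → fail=0;  out ∅∪∅=∅
  n7('acc'): parent n6 fail=8; on 'c' 8 → fail=14;  out {1}∪{2,5}={1,2,5}
  n10('abc'): parent n9 fail=0; on 'c' 0 → fail=8;  out ∅∪{2}={2}
  n4('aede'): parent n3 fail=0; on 'e' 0 → fail=0;  out ∅∪∅=∅
  n11('abce'): parent n10 fail=8; on 'e' 8→0 → fail=0;  out ∅∪∅=∅
  n5('aeded'): parent n4 fail=0; on 'd' 0 → fail=0;  out {0}∪∅={0}
  n12('abcea'): parent n11 fail=0; on 'a' 0 → fail=1;  out {3}∪∅={3}

Text stream:
i=0 'b': node 0→0
i=1 'c': node 0→8  emit P2@[1:1]
i=2 'c': node 8→14  emit P2@[2:2],P5@[1:2]
i=3 'c': node 14→14 ·f  emit P2@[3:3],P5@[2:3]
i=4 'b': node 14→0 ·f
i=5 'b': node 0→0
i=6 'a': node 0→1
i=7 'e': node 1→2
i=8 'd': node 2→3
i=9 'e': node 3→4
i=10 'd': node 4→5  emit P0@[6:10]
i=11 'a': node 5→1 ·f
i=12 'c': node 1→6  emit P2@[12:12]
i=13 'c': node 6→7  emit P1@[11:13],P2@[13:13],P5@[12:13]
i=14 'a': node 7→1 ·f
i=15 'e': node 1→2
i=16 'd': node 2→3
i=17 'e': node 3→4
i=18 'd': node 4→5  emit P0@[14:18]
i=19 'a': node 5→1 ·f
i=20 'b': node 1→9
i=21 'c': node 9→10  emit P2@[21:21]
i=22 'e': node 10→11
i=23 'a': node 11→12  emit P3@[19:23]
i=24 'a': node 12→1 ·f
i=25 'd': node 1→13  emit P4@[24:25]
i=26 'd': node 13→0 ·f
i=27 'c': node 0→8  emit P2@[27:27]
i=28 'c': node 8→14  emit P2@[28:28],P5@[27:28]
i=29 'd': node 14→0 ·f
i=30 'e': node 0→0
i=31 'd': node 0→0
i=32 'a': node 0→1
i=33 'd': node 1→13  emit P4@[32:33]
i=34 'e': node 13→0 ·f
i=35 'c': node 0→8  emit P2@[35:35]
i=36 'e': node 8→0 ·f
i=37 'b': node 0→0
i=38 'b': node 0→0
i=39 'a': node 0→1
i=40 'd': node 1→13  emit P4@[39:40]
i=41 'e': node 13→0 ·f
i=42 'a': node 0→1
i=43 'e': node 1→2
i=44 'd': node 2→3

Result: [[1,2],[2,2],[2,5],[3,2],[3,5],[10,0],[12,2],[13,1],[13,2],[13,5],[18,0],[21,2],[23,3],[25,4],[27,2],[28,2],[28,5],[33,4],[35,2],[40,4]]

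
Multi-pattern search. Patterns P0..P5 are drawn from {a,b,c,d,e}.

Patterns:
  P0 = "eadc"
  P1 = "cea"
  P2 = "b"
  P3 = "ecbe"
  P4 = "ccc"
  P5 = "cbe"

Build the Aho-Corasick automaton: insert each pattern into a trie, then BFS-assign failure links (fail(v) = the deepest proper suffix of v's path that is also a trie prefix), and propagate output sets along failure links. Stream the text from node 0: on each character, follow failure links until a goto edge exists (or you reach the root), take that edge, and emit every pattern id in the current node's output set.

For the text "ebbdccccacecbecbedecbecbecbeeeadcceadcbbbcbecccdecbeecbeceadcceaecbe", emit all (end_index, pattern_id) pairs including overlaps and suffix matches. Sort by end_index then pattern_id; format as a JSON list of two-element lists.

Construct AC machine:
Trie nodes:
  n0 'ε': b→8 c→5 e→1
  n1 'e': a→2 c→9
  n2 'ea': d→3
  n3 'ead': c→4
  n4 'eadc': ·  ←P0
  n5 'c': b→14 c→12 e→6
  n6 'ce': a→7
  n7 'cea': ·  ←P1
  n8 'b': ·  ←P2
  n9 'ec': b→10
  n10 'ecb': e→11
  n11 'ecbe': ·  ←P3
  n12 'cc': c→13
  n13 'ccc': ·  ←P4
  n14 'cb': e→15
  n15 'cbe': ·  ←P5

BFS fail/out derivation:
  fail(1) 'e': from fail(0)=0 chase 'e': 0 ⇒ 0;  out=∅∪out(0)=∅
  fail(5) 'c': from fail(0)=0 chase 'c': 0 ⇒ 0;  out=∅∪out(0)=∅
  fail(8) 'b': from fail(0)=0 chase 'b': 0 ⇒ 0;  out={2}∪out(0)={2}
  fail(2) 'ea': from fail(1)=0 chase 'a': 0 ⇒ 0;  out=∅∪out(0)=∅
  fail(6) 'ce': from fail(5)=0 chase 'e': 0 ⇒ 1;  out=∅∪out(1)=∅
  fail(9) 'ec': from fail(1)=0 chase 'c': 0 ⇒ 5;  out=∅∪out(5)=∅
  fail(12) 'cc': from fail(5)=0 chase 'c': 0 ⇒ 5;  out=∅∪out(5)=∅
  fail(14) 'cb': from fail(5)=0 chase 'b': 0 ⇒ 8;  out=∅∪out(8)={2}
  fail(3) 'ead': from fail(2)=0 chase 'd': 0 ⇒ 0;  out=∅∪out(0)=∅
  fail(7) 'cea': from fail(6)=1 chase 'a': 1 ⇒ 2;  out={1}∪out(2)={1}
  fail(10) 'ecb': from fail(9)=5 chase 'b': 5 ⇒ 14;  out=∅∪out(14)={2}
  fail(13) 'ccc': from fail(12)=5 chase 'c': 5 ⇒ 12;  out={4}∪out(12)={4}
  fail(15) 'cbe': from fail(14)=8 chase 'e': 8→0 ⇒ 1;  out={5}∪out(1)={5}
  fail(4) 'eadc': from fail(3)=0 chase 'c': 0 ⇒ 5;  out={0}∪out(5)={0}
  fail(11) 'ecbe': from fail(10)=14 chase 'e': 14 ⇒ 15;  out={3}∪out(15)={3,5}

Run:
i=0 'e': node 0→1
i=1 'b': node 1→8 ·f  emit P2@[1:1]
i=2 'b': node 8→8 ·f  emit P2@[2:2]
i=3 'd': node 8→0 ·f
i=4 'c': node 0→5
i=5 'c': node 5→12
i=6 'c': node 12→13  emit P4@[4:6]
i=7 'c': node 13→13 ·f  emit P4@[5:7]
i=8 'a': node 13→0 ·f
i=9 'c': node 0→5
i=10 'e': node 5→6
i=11 'c': node 6→9 ·f
i=12 'b': node 9→10  emit P2@[12:12]
i=13 'e': node 10→11  emit P3@[10:13],P5@[11:13]
i=14 'c': node 11→9 ·f
i=15 'b': node 9→10  emit P2@[15:15]
i=16 'e': node 10→11  emit P3@[13:16],P5@[14:16]
i=17 'd': node 11→0 ·f
i=18 'e': node 0→1
i=19 'c': node 1→9
i=20 'b': node 9→10  emit P2@[20:20]
i=21 'e': node 10→11  emit P3@[18:21],P5@[19:21]
i=22 'c': node 11→9 ·f
i=23 'b': node 9→10  emit P2@[23:23]
i=24 'e': node 10→11  emit P3@[21:24],P5@[22:24]
i=25 'c': node 11→9 ·f
i=26 'b': node 9→10  emit P2@[26:26]
i=27 'e': node 10→11  emit P3@[24:27],P5@[25:27]
i=28 'e': node 11→1 ·f
i=29 'e': node 1→1 ·f
i=30 'a': node 1→2
i=31 'd': node 2→3
i=32 'c': node 3→4  emit P0@[29:32]
i=33 'c': node 4→12 ·f
i=34 'e': node 12→6 ·f
i=35 'a': node 6→7  emit P1@[33:35]
i=36 'd': node 7→3 ·f
i=37 'c': node 3→4  emit P0@[34:37]
i=38 'b': node 4→14 ·f  emit P2@[38:38]
i=39 'b': node 14→8 ·f  emit P2@[39:39]
i=40 'b': node 8→8 ·f  emit P2@[40:40]
i=41 'c': node 8→5 ·f
i=42 'b': node 5→14  emit P2@[42:42]
i=43 'e': node 14→15  emit P5@[41:43]
i=44 'c': node 15→9 ·f
i=45 'c': node 9→12 ·f
i=46 'c': node 12→13  emit P4@[44:46]
i=47 'd': node 13→0 ·f
i=48 'e': node 0→1
i=49 'c': node 1→9
i=50 'b': node 9→10  emit P2@[50:50]
i=51 'e': node 10→11  emit P3@[48:51],P5@[49:51]
i=52 'e': node 11→1 ·f
i=53 'c': node 1→9
i=54 'b': node 9→10  emit P2@[54:54]
i=55 'e': node 10→11  emit P3@[52:55],P5@[53:55]
i=56 'c': node 11→9 ·f
i=57 'e': node 9→6 ·f
i=58 'a': node 6→7  emit P1@[56:58]
i=59 'd': node 7→3 ·f
i=60 'c': node 3→4  emit P0@[57:60]
i=61 'c': node 4→12 ·f
i=62 'e': node 12→6 ·f
i=63 'a': node 6→7  emit P1@[61:63]
i=64 'e': node 7→1 ·f
i=65 'c': node 1→9
i=66 'b': node 9→10  emit P2@[66:66]
i=67 'e': node 10→11  emit P3@[64:67],P5@[65:67]

Matches: [[1,2],[2,2],[6,4],[7,4],[12,2],[13,3],[13,5],[15,2],[16,3],[16,5],[20,2],[21,3],[21,5],[23,2],[24,3],[24,5],[26,2],[27,3],[27,5],[32,0],[35,1],[37,0],[38,2],[39,2],[40,2],[42,2],[43,5],[46,4],[50,2],[51,3],[51,5],[54,2],[55,3],[55,5],[58,1],[60,0],[63,1],[66,2],[67,3],[67,5]]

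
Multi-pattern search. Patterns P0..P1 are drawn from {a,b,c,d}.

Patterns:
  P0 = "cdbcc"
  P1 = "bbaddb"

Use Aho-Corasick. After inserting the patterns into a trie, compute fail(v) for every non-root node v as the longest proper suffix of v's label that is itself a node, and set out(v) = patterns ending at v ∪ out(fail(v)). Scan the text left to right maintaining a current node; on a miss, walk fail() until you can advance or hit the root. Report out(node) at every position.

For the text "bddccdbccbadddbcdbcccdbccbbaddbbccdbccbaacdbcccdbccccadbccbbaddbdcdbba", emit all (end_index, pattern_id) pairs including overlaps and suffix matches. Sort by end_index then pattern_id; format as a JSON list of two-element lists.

Build automaton:
Trie nodes:
  0='ε' goto b→6 c→1
  1='c' goto d→2
  2='cd' goto b→3
  3='cdb' goto c→4
  4='cdbc' goto c→5
  5='cdbcc' goto ·  [P0 ends]
  6='b' goto b→7
  7='bb' goto a→8
  8='bba' goto d→9
  9='bbad' goto d→10
  10='bbadd' goto b→11
  11='bbaddb' goto ·  [P1 ends]

Failure links (BFS by depth):
  fail(1) 'c': from fail(0)=0 chase 'c': 0 ⇒ 0;  out=∅∪out(0)=∅
  fail(6) 'b': from fail(0)=0 chase 'b': 0 ⇒ 0;  out=∅∪out(0)=∅
  fail(2) 'cd': from fail(1)=0 chase 'd': 0 ⇒ 0;  out=∅∪out(0)=∅
  fail(7) 'bb': from fail(6)=0 chase 'b': 0 ⇒ 6;  out=∅∪out(6)=∅
  fail(3) 'cdb': from fail(2)=0 chase 'b': 0 ⇒ 6;  out=∅∪out(6)=∅
  fail(8) 'bba': from fail(7)=6 chase 'a': 6→0 ⇒ 0;  out=∅∪out(0)=∅
  fail(4) 'cdbc': from fail(3)=6 chase 'c': 6→0 ⇒ 1;  out=∅∪out(1)=∅
  fail(9) 'bbad': from fail(8)=0 chase 'd': 0 ⇒ 0;  out=∅∪out(0)=∅
  fail(5) 'cdbcc': from fail(4)=1 chase 'c': 1→0 ⇒ 1;  out={0}∪out(1)={0}
  fail(10) 'bbadd': from fail(9)=0 chase 'd': 0 ⇒ 0;  out=∅∪out(0)=∅
  fail(11) 'bbaddb': from fail(10)=0 chase 'b': 0 ⇒ 6;  out={1}∪out(6)={1}

Run:
i=0 'b': node 0→6
i=1 'd': node 6→0 ·f
i=2 'd': node 0→0
i=3 'c': node 0→1
i=4 'c': node 1→1 ·f
i=5 'd': node 1→2
i=6 'b': node 2→3
i=7 'c': node 3→4
i=8 'c': node 4→5  ** P0@[4:8]
i=9 'b': node 5→6 ·f
i=10 'a': node 6→0 ·f
i=11 'd': node 0→0
i=12 'd': node 0→0
i=13 'd': node 0→0
i=14 'b': node 0→6
i=15 'c': node 6→1 ·f
i=16 'd': node 1→2
i=17 'b': node 2→3
i=18 'c': node 3→4
i=19 'c': node 4→5  ** P0@[15:19]
i=20 'c': node 5→1 ·f
i=21 'd': node 1→2
i=22 'b': node 2→3
i=23 'c': node 3→4
i=24 'c': node 4→5  ** P0@[20:24]
i=25 'b': node 5→6 ·f
i=26 'b': node 6→7
i=27 'a': node 7→8
i=28 'd': node 8→9
i=29 'd': node 9→10
i=30 'b': node 10→11  ** P1@[25:30]
i=31 'b': node 11→7 ·f
i=32 'c': node 7→1 ·f
i=33 'c': node 1→1 ·f
i=34 'd': node 1→2
i=35 'b': node 2→3
i=36 'c': node 3→4
i=37 'c': node 4→5  ** P0@[33:37]
i=38 'b': node 5→6 ·f
i=39 'a': node 6→0 ·f
i=40 'a': node 0→0
i=41 'c': node 0→1
i=42 'd': node 1→2
i=43 'b': node 2→3
i=44 'c': node 3→4
i=45 'c': node 4→5  ** P0@[41:45]
i=46 'c': node 5→1 ·f
i=47 'd': node 1→2
i=48 'b': node 2→3
i=49 'c': node 3→4
i=50 'c': node 4→5  ** P0@[46:50]
i=51 'c': node 5→1 ·f
i=52 'c': node 1→1 ·f
i=53 'a': node 1→0 ·f
i=54 'd': node 0→0
i=55 'b': node 0→6
i=56 'c': node 6→1 ·f
i=57 'c': node 1→1 ·f
i=58 'b': node 1→6 ·f
i=59 'b': node 6→7
i=60 'a': node 7→8
i=61 'd': node 8→9
i=62 'd': node 9→10
i=63 'b': node 10→11  ** P1@[58:63]
i=64 'd': node 11→0 ·f
i=65 'c': node 0→1
i=66 'd': node 1→2
i=67 'b': node 2→3
i=68 'b': node 3→7 ·f
i=69 'a': node 7→8

Matches: [[8,0],[19,0],[24,0],[30,1],[37,0],[45,0],[50,0],[63,1]]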